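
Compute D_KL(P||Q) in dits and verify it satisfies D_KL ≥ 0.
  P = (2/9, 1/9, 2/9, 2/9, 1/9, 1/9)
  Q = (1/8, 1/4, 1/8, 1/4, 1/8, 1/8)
0.0492 dits

KL divergence satisfies the Gibbs inequality: D_KL(P||Q) ≥ 0 for all distributions P, Q.

D_KL(P||Q) = Σ p(x) log(p(x)/q(x))
Term by term:
  x=0: 2/9 × log_10[(2/9)/(1/8)] = 0.0555
  x=1: 1/9 × log_10[(1/9)/(1/4)] = -0.0391
  x=2: 2/9 × log_10[(2/9)/(1/8)] = 0.0555
  x=3: 2/9 × log_10[(2/9)/(1/4)] = -0.0114
  x=4: 1/9 × log_10[(1/9)/(1/8)] = -0.0057
  x=5: 1/9 × log_10[(1/9)/(1/8)] = -0.0057
D_KL(P||Q) = 0.0492 dits

D_KL(P||Q) = 0.0492 ≥ 0 ✓

This non-negativity is a fundamental property: relative entropy cannot be negative because it measures how different Q is from P.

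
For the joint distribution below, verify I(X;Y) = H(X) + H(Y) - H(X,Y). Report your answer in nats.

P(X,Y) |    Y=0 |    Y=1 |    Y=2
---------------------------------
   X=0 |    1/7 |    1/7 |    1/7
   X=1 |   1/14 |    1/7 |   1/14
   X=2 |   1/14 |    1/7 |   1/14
I(X;Y) = 0.0140 nats

Mutual information has multiple equivalent forms:
- I(X;Y) = H(X) - H(X|Y)
- I(X;Y) = H(Y) - H(Y|X)
- I(X;Y) = H(X) + H(Y) - H(X,Y)

Computing all quantities:
H(X) = 1.0790, H(Y) = 1.0790, H(X,Y) = 2.1440
H(X|Y) = 1.0650, H(Y|X) = 1.0650

Verification:
H(X) - H(X|Y) = 1.0790 - 1.0650 = 0.0140
H(Y) - H(Y|X) = 1.0790 - 1.0650 = 0.0140
H(X) + H(Y) - H(X,Y) = 1.0790 + 1.0790 - 2.1440 = 0.0140

All forms give I(X;Y) = 0.0140 nats. ✓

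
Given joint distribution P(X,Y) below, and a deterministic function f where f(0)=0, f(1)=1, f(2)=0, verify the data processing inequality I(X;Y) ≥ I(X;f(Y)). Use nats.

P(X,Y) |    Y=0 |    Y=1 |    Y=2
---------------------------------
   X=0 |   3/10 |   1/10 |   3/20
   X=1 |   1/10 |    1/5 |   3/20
I(X;Y) = 0.0643, I(X;f(Y)) = 0.0410, inequality holds: 0.0643 ≥ 0.0410

Data Processing Inequality: For any Markov chain X → Y → Z, we have I(X;Y) ≥ I(X;Z).

Here Z = f(Y) is a deterministic function of Y, forming X → Y → Z.

Original I(X;Y) = 0.0643 nats

After applying f:
P(X,Z) where Z=f(Y):
- P(X,Z=0) = P(X,Y=0) + P(X,Y=2)
- P(X,Z=1) = P(X,Y=1)

I(X;Z) = I(X;f(Y)) = 0.0410 nats

Verification: 0.0643 ≥ 0.0410 ✓

Information cannot be created by processing; the function f can only lose information about X.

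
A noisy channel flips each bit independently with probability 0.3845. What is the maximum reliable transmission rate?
0.0388 bits

For a binary symmetric channel (BSC) with error probability p:
Capacity C = 1 - H(p) bits per symbol

where H(p) = -p log₂(p) - (1-p) log₂(1-p) is the binary entropy function.

H(0.3845) = 0.9612 bits
C = 1 - 0.9612 = 0.0388 bits per symbol

This means we can reliably transmit up to 0.0388 bits of information per channel use.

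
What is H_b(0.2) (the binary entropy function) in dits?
0.2173 dits

The binary entropy function is:
H(p) = -p log(p) - (1-p) log(1-p)

H(0.2) = -0.2 × log_10(0.2) - 0.8 × log_10(0.8)
H(0.2) = 0.2173 dits

Note: Binary entropy is maximized at p=0.5 (H=1 bit) and minimized at p=0 or p=1 (H=0).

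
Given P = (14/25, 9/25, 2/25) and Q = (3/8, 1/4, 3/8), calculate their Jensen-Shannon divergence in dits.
0.0287 dits

Jensen-Shannon divergence is:
JSD(P||Q) = 0.5 × D_KL(P||M) + 0.5 × D_KL(Q||M)
where M = 0.5 × (P + Q) is the mixture distribution.

M = 0.5 × (14/25, 9/25, 2/25) + 0.5 × (3/8, 1/4, 3/8) = (0.4675, 0.305, 0.2275)

D_KL(P||M) = 0.0335 dits
D_KL(Q||M) = 0.0239 dits

JSD(P||Q) = 0.5 × 0.0335 + 0.5 × 0.0239 = 0.0287 dits

Unlike KL divergence, JSD is symmetric and bounded: 0 ≤ JSD ≤ log(2).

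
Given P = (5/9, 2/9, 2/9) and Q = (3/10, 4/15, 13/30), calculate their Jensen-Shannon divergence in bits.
0.0544 bits

Jensen-Shannon divergence is:
JSD(P||Q) = 0.5 × D_KL(P||M) + 0.5 × D_KL(Q||M)
where M = 0.5 × (P + Q) is the mixture distribution.

M = 0.5 × (5/9, 2/9, 2/9) + 0.5 × (3/10, 4/15, 13/30) = (0.427778, 0.244444, 0.327778)

D_KL(P||M) = 0.0543 bits
D_KL(Q||M) = 0.0544 bits

JSD(P||Q) = 0.5 × 0.0543 + 0.5 × 0.0544 = 0.0544 bits

Unlike KL divergence, JSD is symmetric and bounded: 0 ≤ JSD ≤ log(2).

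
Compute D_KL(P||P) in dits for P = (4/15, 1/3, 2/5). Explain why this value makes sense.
0.0000 dits

KL divergence satisfies the Gibbs inequality: D_KL(P||Q) ≥ 0 for all distributions P, Q.

D_KL(P||Q) = Σ p(x) log(p(x)/q(x))
Each term is p(x) × log_10(p(x)/p(x)) = p(x) × log_10(1) = 0, so the sum is 0.
D_KL(P||Q) = 0.0000 dits

When P = Q, the KL divergence is exactly 0, as there is no 'divergence' between identical distributions.

This non-negativity is a fundamental property: relative entropy cannot be negative because it measures how different Q is from P.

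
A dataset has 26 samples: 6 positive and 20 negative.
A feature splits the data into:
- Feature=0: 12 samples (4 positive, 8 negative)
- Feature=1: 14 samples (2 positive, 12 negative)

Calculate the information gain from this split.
0.0369 bits

Information Gain = H(Y) - H(Y|Feature)

Before split:
P(positive) = 6/26 = 0.2308
H(Y) = 0.7793 bits

After split:
Feature=0: H = 0.9183 bits (weight = 12/26)
Feature=1: H = 0.5917 bits (weight = 14/26)
H(Y|Feature) = (12/26)×0.9183 + (14/26)×0.5917 = 0.7424 bits

Information Gain = 0.7793 - 0.7424 = 0.0369 bits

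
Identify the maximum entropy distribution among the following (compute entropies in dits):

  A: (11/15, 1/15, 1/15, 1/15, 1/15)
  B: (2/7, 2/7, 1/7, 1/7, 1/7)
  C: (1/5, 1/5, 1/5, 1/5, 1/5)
C

For a discrete distribution over n outcomes, entropy is maximized by the uniform distribution.

Computing entropies:
H(A) = 0.4124 dits
H(B) = 0.6731 dits
H(C) = 0.6990 dits

The uniform distribution (where all probabilities equal 1/5) achieves the maximum entropy of log_10(5) = 0.6990 dits.

Distribution C has the highest entropy.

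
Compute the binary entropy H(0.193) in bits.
0.7077 bits

The binary entropy function is:
H(p) = -p log(p) - (1-p) log(1-p)

H(0.193) = -0.193 × log_2(0.193) - 0.807 × log_2(0.807)
H(0.193) = 0.7077 bits

Note: Binary entropy is maximized at p=0.5 (H=1 bit) and minimized at p=0 or p=1 (H=0).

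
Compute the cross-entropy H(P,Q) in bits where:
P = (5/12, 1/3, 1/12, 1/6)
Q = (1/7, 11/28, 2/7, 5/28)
2.1839 bits

Cross-entropy: H(P,Q) = -Σ p(x) log q(x)

Alternatively: H(P,Q) = H(P) + D_KL(P||Q)
H(P) = 1.7842 bits
D_KL(P||Q) = 0.3997 bits

H(P,Q) = 1.7842 + 0.3997 = 2.1839 bits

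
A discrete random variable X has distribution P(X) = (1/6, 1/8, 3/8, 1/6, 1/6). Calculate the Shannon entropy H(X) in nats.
1.5236 nats

Shannon entropy is H(X) = -Σ p(x) log p(x).

For P = (1/6, 1/8, 3/8, 1/6, 1/6):
H = -1/6 × log_e(1/6) -1/8 × log_e(1/8) -3/8 × log_e(3/8) -1/6 × log_e(1/6) -1/6 × log_e(1/6)
H = 1.5236 nats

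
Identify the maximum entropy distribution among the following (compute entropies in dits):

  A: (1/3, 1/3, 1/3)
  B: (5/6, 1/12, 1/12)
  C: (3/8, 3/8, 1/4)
A

For a discrete distribution over n outcomes, entropy is maximized by the uniform distribution.

Computing entropies:
H(A) = 0.4771 dits
H(B) = 0.2458 dits
H(C) = 0.4700 dits

The uniform distribution (where all probabilities equal 1/3) achieves the maximum entropy of log_10(3) = 0.4771 dits.

Distribution A has the highest entropy.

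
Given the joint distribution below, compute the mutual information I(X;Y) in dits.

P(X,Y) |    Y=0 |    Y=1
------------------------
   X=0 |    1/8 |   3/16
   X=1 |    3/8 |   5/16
0.0040 dits

Mutual information: I(X;Y) = H(X) + H(Y) - H(X,Y)

Marginals:
P(X) = (5/16, 11/16), H(X) = 0.2697 dits
P(Y) = (1/2, 1/2), H(Y) = 0.3010 dits

Joint entropy: H(X,Y) = 0.5668 dits

I(X;Y) = 0.2697 + 0.3010 - 0.5668 = 0.0040 dits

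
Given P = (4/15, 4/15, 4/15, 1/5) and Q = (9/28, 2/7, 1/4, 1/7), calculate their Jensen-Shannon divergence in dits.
0.0017 dits

Jensen-Shannon divergence is:
JSD(P||Q) = 0.5 × D_KL(P||M) + 0.5 × D_KL(Q||M)
where M = 0.5 × (P + Q) is the mixture distribution.

M = 0.5 × (4/15, 4/15, 4/15, 1/5) + 0.5 × (9/28, 2/7, 1/4, 1/7) = (0.294048, 0.27619, 0.258333, 6/35)

D_KL(P||M) = 0.0017 dits
D_KL(Q||M) = 0.0018 dits

JSD(P||Q) = 0.5 × 0.0017 + 0.5 × 0.0018 = 0.0017 dits

Unlike KL divergence, JSD is symmetric and bounded: 0 ≤ JSD ≤ log(2).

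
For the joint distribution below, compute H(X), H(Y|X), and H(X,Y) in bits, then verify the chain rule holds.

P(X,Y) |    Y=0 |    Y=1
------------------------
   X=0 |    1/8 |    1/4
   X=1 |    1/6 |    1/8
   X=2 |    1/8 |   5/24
H(X,Y) = 2.5273, H(X) = 1.5774, H(Y|X) = 0.9499 (all in bits)

Chain rule: H(X,Y) = H(X) + H(Y|X)

Left side — joint entropy directly:
H(X,Y) = -Σ p(x,y) log p(x,y) = 2.5273 bits

Right side — compute H(Y|X) from the conditional distributions:
P(X) = (3/8, 7/24, 1/3), so H(X) = 1.5774 bits
H(Y|X) = Σ_x P(X=x) · H(Y|X=x):
  P(Y|X=0) = (1/3, 2/3), H(Y|X=0) = 0.9183, weight P(X=0) = 3/8
  P(Y|X=1) = (4/7, 3/7), H(Y|X=1) = 0.9852, weight P(X=1) = 7/24
  P(Y|X=2) = (3/8, 5/8), H(Y|X=2) = 0.9544, weight P(X=2) = 1/3
H(Y|X) = 0.9499 bits

H(X) + H(Y|X) = 1.5774 + 0.9499 = 2.5273 bits

Both sides equal 2.5273 bits. ✓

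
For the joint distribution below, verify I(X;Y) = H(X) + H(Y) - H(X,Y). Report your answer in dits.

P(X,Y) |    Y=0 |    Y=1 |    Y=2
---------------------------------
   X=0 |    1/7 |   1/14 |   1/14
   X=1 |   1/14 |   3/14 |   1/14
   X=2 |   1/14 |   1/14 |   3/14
I(X;Y) = 0.0511 dits

Mutual information has multiple equivalent forms:
- I(X;Y) = H(X) - H(X|Y)
- I(X;Y) = H(Y) - H(Y|X)
- I(X;Y) = H(X) + H(Y) - H(X,Y)

Computing all quantities:
H(X) = 0.4748, H(Y) = 0.4748, H(X,Y) = 0.8986
H(X|Y) = 0.4238, H(Y|X) = 0.4238

Verification:
H(X) - H(X|Y) = 0.4748 - 0.4238 = 0.0511
H(Y) - H(Y|X) = 0.4748 - 0.4238 = 0.0511
H(X) + H(Y) - H(X,Y) = 0.4748 + 0.4748 - 0.8986 = 0.0511

All forms give I(X;Y) = 0.0511 dits. ✓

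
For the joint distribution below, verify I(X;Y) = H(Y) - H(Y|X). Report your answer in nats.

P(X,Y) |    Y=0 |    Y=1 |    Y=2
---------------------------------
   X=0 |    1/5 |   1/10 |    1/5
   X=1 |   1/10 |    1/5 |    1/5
I(X;Y) = 0.0340 nats

Mutual information has multiple equivalent forms:
- I(X;Y) = H(X) - H(X|Y)
- I(X;Y) = H(Y) - H(Y|X)
- I(X;Y) = H(X) + H(Y) - H(X,Y)

Computing all quantities:
H(X) = 0.6931, H(Y) = 1.0889, H(X,Y) = 1.7481
H(X|Y) = 0.6592, H(Y|X) = 1.0549

Verification:
H(X) - H(X|Y) = 0.6931 - 0.6592 = 0.0340
H(Y) - H(Y|X) = 1.0889 - 1.0549 = 0.0340
H(X) + H(Y) - H(X,Y) = 0.6931 + 1.0889 - 1.7481 = 0.0340

All forms give I(X;Y) = 0.0340 nats. ✓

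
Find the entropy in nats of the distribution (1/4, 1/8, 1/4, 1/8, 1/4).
1.5596 nats

Shannon entropy is H(X) = -Σ p(x) log p(x).

For P = (1/4, 1/8, 1/4, 1/8, 1/4):
H = -1/4 × log_e(1/4) -1/8 × log_e(1/8) -1/4 × log_e(1/4) -1/8 × log_e(1/8) -1/4 × log_e(1/4)
H = 1.5596 nats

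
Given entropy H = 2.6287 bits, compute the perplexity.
6.1847

Perplexity is 2^H (or exp(H) for natural log).

H = 2.6287 bits
Perplexity = 2^2.6287 = 6.1847

Interpretation: The model's uncertainty is equivalent to choosing uniformly among 6.2 options.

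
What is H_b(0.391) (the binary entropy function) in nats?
0.6692 nats

The binary entropy function is:
H(p) = -p log(p) - (1-p) log(1-p)

H(0.391) = -0.391 × log_e(0.391) - 0.609 × log_e(0.609)
H(0.391) = 0.6692 nats

Note: Binary entropy is maximized at p=0.5 (H=1 bit) and minimized at p=0 or p=1 (H=0).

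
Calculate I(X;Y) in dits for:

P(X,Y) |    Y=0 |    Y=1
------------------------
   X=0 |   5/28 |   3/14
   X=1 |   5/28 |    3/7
0.0058 dits

Mutual information: I(X;Y) = H(X) + H(Y) - H(X,Y)

Marginals:
P(X) = (11/28, 17/28), H(X) = 0.2910 dits
P(Y) = (5/14, 9/14), H(Y) = 0.2831 dits

Joint entropy: H(X,Y) = 0.5683 dits

I(X;Y) = 0.2910 + 0.2831 - 0.5683 = 0.0058 dits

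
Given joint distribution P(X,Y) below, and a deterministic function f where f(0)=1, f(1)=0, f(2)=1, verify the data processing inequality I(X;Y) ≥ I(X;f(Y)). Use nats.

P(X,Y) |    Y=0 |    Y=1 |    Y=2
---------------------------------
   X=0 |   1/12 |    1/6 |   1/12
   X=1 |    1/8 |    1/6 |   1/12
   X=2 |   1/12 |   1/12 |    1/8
I(X;Y) = 0.0244, I(X;f(Y)) = 0.0160, inequality holds: 0.0244 ≥ 0.0160

Data Processing Inequality: For any Markov chain X → Y → Z, we have I(X;Y) ≥ I(X;Z).

Here Z = f(Y) is a deterministic function of Y, forming X → Y → Z.

Original I(X;Y) = 0.0244 nats

After applying f:
P(X,Z) where Z=f(Y):
- P(X,Z=0) = P(X,Y=1)
- P(X,Z=1) = P(X,Y=0) + P(X,Y=2)

I(X;Z) = I(X;f(Y)) = 0.0160 nats

Verification: 0.0244 ≥ 0.0160 ✓

Information cannot be created by processing; the function f can only lose information about X.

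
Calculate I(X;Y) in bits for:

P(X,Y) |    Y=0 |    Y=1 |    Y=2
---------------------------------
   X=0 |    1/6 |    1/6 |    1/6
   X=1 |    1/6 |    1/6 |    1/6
0.0000 bits

Mutual information: I(X;Y) = H(X) + H(Y) - H(X,Y)

Marginals:
P(X) = (1/2, 1/2), H(X) = 1.0000 bits
P(Y) = (1/3, 1/3, 1/3), H(Y) = 1.5850 bits

Joint entropy: H(X,Y) = 2.5850 bits

I(X;Y) = 1.0000 + 1.5850 - 2.5850 = 0.0000 bits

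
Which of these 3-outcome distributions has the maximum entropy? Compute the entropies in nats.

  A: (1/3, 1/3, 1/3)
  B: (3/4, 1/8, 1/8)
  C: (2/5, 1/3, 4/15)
A

For a discrete distribution over n outcomes, entropy is maximized by the uniform distribution.

Computing entropies:
H(A) = 1.0986 nats
H(B) = 0.7356 nats
H(C) = 1.0852 nats

The uniform distribution (where all probabilities equal 1/3) achieves the maximum entropy of log_e(3) = 1.0986 nats.

Distribution A has the highest entropy.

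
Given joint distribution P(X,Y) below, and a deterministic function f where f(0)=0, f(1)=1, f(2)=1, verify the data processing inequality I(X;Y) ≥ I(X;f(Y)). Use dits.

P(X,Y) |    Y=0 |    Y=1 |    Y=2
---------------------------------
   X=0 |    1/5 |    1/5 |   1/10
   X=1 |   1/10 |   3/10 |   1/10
I(X;Y) = 0.0118, I(X;f(Y)) = 0.0105, inequality holds: 0.0118 ≥ 0.0105

Data Processing Inequality: For any Markov chain X → Y → Z, we have I(X;Y) ≥ I(X;Z).

Here Z = f(Y) is a deterministic function of Y, forming X → Y → Z.

Original I(X;Y) = 0.0118 dits

After applying f:
P(X,Z) where Z=f(Y):
- P(X,Z=0) = P(X,Y=0)
- P(X,Z=1) = P(X,Y=1) + P(X,Y=2)

I(X;Z) = I(X;f(Y)) = 0.0105 dits

Verification: 0.0118 ≥ 0.0105 ✓

Information cannot be created by processing; the function f can only lose information about X.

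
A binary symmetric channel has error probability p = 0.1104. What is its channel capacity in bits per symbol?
0.4989 bits

For a binary symmetric channel (BSC) with error probability p:
Capacity C = 1 - H(p) bits per symbol

where H(p) = -p log₂(p) - (1-p) log₂(1-p) is the binary entropy function.

H(0.1104) = 0.5011 bits
C = 1 - 0.5011 = 0.4989 bits per symbol

This means we can reliably transmit up to 0.4989 bits of information per channel use.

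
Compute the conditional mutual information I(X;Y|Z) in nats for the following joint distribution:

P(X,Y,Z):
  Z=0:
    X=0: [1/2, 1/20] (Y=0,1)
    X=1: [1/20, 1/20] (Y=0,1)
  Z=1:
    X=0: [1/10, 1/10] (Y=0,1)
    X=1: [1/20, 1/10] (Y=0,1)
0.0471 nats

Conditional mutual information: I(X;Y|Z) = H(X|Z) + H(Y|Z) - H(X,Y|Z)

H(Z) = 0.6474
H(X,Z) = 1.1655 → H(X|Z) = 0.5181
H(Y,Z) = 1.1655 → H(Y|Z) = 0.5181
H(X,Y,Z) = 1.6365 → H(X,Y|Z) = 0.9890

I(X;Y|Z) = 0.5181 + 0.5181 - 0.9890 = 0.0471 nats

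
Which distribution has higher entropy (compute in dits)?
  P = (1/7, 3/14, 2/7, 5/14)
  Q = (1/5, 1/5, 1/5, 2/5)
P

Computing entropies in dits:
H(P) = 0.5792
H(Q) = 0.5786

Distribution P has higher entropy.

Intuition: The distribution closer to uniform (more spread out) has higher entropy.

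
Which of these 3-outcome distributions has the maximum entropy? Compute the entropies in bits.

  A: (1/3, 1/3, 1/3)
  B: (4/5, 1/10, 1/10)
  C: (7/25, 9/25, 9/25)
A

For a discrete distribution over n outcomes, entropy is maximized by the uniform distribution.

Computing entropies:
H(A) = 1.5850 bits
H(B) = 0.9219 bits
H(C) = 1.5755 bits

The uniform distribution (where all probabilities equal 1/3) achieves the maximum entropy of log_2(3) = 1.5850 bits.

Distribution A has the highest entropy.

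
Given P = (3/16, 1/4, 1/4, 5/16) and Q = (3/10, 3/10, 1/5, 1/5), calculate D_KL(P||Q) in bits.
0.0888 bits

KL divergence: D_KL(P||Q) = Σ p(x) log(p(x)/q(x))

Computing term by term:
  x=0: 3/16 × log_2[(3/16)/(3/10)] = 3/16 × -0.6781 = -0.1271
  x=1: 1/4 × log_2[(1/4)/(3/10)] = 1/4 × -0.2630 = -0.0658
  x=2: 1/4 × log_2[(1/4)/(1/5)] = 1/4 × 0.3219 = 0.0805
  x=3: 5/16 × log_2[(5/16)/(1/5)] = 5/16 × 0.6439 = 0.2012

D_KL(P||Q) = 0.0888 bits

Note: KL divergence is always non-negative and equals 0 iff P = Q.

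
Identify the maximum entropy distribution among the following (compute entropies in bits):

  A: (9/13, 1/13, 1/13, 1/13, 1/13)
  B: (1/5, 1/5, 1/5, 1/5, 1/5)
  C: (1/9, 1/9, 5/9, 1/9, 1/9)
B

For a discrete distribution over n outcomes, entropy is maximized by the uniform distribution.

Computing entropies:
H(A) = 1.5059 bits
H(B) = 2.3219 bits
H(C) = 1.8800 bits

The uniform distribution (where all probabilities equal 1/5) achieves the maximum entropy of log_2(5) = 2.3219 bits.

Distribution B has the highest entropy.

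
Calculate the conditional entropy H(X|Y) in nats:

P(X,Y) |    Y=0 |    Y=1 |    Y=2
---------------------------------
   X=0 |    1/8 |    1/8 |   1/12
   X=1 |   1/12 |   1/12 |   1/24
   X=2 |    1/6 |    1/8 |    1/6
1.0373 nats

Using the chain rule: H(X|Y) = H(X,Y) - H(Y)

First, compute H(X,Y) = 2.1307 nats

Marginal P(Y) = (3/8, 1/3, 7/24)
H(Y) = 1.0934 nats

H(X|Y) = H(X,Y) - H(Y) = 2.1307 - 1.0934 = 1.0373 nats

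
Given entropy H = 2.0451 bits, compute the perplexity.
4.1270

Perplexity is 2^H (or exp(H) for natural log).

H = 2.0451 bits
Perplexity = 2^2.0451 = 4.1270

Interpretation: The model's uncertainty is equivalent to choosing uniformly among 4.1 options.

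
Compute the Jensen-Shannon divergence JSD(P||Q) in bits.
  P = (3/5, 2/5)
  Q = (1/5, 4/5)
0.1245 bits

Jensen-Shannon divergence is:
JSD(P||Q) = 0.5 × D_KL(P||M) + 0.5 × D_KL(Q||M)
where M = 0.5 × (P + Q) is the mixture distribution.

M = 0.5 × (3/5, 2/5) + 0.5 × (1/5, 4/5) = (2/5, 3/5)

D_KL(P||M) = 0.1170 bits
D_KL(Q||M) = 0.1320 bits

JSD(P||Q) = 0.5 × 0.1170 + 0.5 × 0.1320 = 0.1245 bits

Unlike KL divergence, JSD is symmetric and bounded: 0 ≤ JSD ≤ log(2).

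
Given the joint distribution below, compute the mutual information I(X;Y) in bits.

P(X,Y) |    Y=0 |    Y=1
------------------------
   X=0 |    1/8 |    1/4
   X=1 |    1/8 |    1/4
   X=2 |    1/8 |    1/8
0.0157 bits

Mutual information: I(X;Y) = H(X) + H(Y) - H(X,Y)

Marginals:
P(X) = (3/8, 3/8, 1/4), H(X) = 1.5613 bits
P(Y) = (3/8, 5/8), H(Y) = 0.9544 bits

Joint entropy: H(X,Y) = 2.5000 bits

I(X;Y) = 1.5613 + 0.9544 - 2.5000 = 0.0157 bits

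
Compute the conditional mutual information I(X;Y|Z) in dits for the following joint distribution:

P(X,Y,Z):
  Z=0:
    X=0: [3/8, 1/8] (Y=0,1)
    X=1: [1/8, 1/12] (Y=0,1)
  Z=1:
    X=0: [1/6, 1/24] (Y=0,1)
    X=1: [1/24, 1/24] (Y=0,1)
0.0088 dits

Conditional mutual information: I(X;Y|Z) = H(X|Z) + H(Y|Z) - H(X,Y|Z)

H(Z) = 0.2622
H(X,Z) = 0.5243 → H(X|Z) = 0.2621
H(Y,Z) = 0.5243 → H(Y|Z) = 0.2621
H(X,Y,Z) = 0.7777 → H(X,Y|Z) = 0.5155

I(X;Y|Z) = 0.2621 + 0.2621 - 0.5155 = 0.0088 dits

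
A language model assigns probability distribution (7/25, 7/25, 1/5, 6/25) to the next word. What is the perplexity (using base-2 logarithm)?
3.9640

Perplexity is 2^H (or exp(H) for natural log).

First, H = -Σ p log p = 1.9870 bits
Perplexity = 2^1.9870 = 3.9640

Interpretation: The model's uncertainty is equivalent to choosing uniformly among 4.0 options.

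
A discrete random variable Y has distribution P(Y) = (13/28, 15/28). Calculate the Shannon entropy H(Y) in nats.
0.6906 nats

Shannon entropy is H(X) = -Σ p(x) log p(x).

For P = (13/28, 15/28):
H = -13/28 × log_e(13/28) -15/28 × log_e(15/28)
H = 0.6906 nats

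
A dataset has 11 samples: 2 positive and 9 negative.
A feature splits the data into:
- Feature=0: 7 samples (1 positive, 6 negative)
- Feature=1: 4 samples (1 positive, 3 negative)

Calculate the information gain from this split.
0.0125 bits

Information Gain = H(Y) - H(Y|Feature)

Before split:
P(positive) = 2/11 = 0.1818
H(Y) = 0.6840 bits

After split:
Feature=0: H = 0.5917 bits (weight = 7/11)
Feature=1: H = 0.8113 bits (weight = 4/11)
H(Y|Feature) = (7/11)×0.5917 + (4/11)×0.8113 = 0.6715 bits

Information Gain = 0.6840 - 0.6715 = 0.0125 bits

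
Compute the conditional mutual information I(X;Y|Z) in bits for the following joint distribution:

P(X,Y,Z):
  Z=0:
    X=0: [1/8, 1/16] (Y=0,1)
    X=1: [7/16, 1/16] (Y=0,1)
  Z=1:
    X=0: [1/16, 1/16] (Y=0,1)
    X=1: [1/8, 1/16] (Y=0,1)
0.0326 bits

Conditional mutual information: I(X;Y|Z) = H(X|Z) + H(Y|Z) - H(X,Y|Z)

H(Z) = 0.8960
H(X,Z) = 1.7806 → H(X|Z) = 0.8846
H(Y,Z) = 1.6697 → H(Y|Z) = 0.7737
H(X,Y,Z) = 2.5218 → H(X,Y|Z) = 1.6257

I(X;Y|Z) = 0.8846 + 0.7737 - 1.6257 = 0.0326 bits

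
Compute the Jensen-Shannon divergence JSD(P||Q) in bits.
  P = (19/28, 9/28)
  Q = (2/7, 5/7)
0.1146 bits

Jensen-Shannon divergence is:
JSD(P||Q) = 0.5 × D_KL(P||M) + 0.5 × D_KL(Q||M)
where M = 0.5 × (P + Q) is the mixture distribution.

M = 0.5 × (19/28, 9/28) + 0.5 × (2/7, 5/7) = (0.482143, 0.517857)

D_KL(P||M) = 0.1134 bits
D_KL(Q||M) = 0.1157 bits

JSD(P||Q) = 0.5 × 0.1134 + 0.5 × 0.1157 = 0.1146 bits

Unlike KL divergence, JSD is symmetric and bounded: 0 ≤ JSD ≤ log(2).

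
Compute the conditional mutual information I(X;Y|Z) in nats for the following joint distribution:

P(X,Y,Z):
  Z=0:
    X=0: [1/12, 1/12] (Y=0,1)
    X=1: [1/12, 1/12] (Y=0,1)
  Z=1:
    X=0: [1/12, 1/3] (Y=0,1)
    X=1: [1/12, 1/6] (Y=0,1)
0.0073 nats

Conditional mutual information: I(X;Y|Z) = H(X|Z) + H(Y|Z) - H(X,Y|Z)

H(Z) = 0.6365
H(X,Z) = 1.3086 → H(X|Z) = 0.6721
H(Y,Z) = 1.2425 → H(Y|Z) = 0.6059
H(X,Y,Z) = 1.9073 → H(X,Y|Z) = 1.2708

I(X;Y|Z) = 0.6721 + 0.6059 - 1.2708 = 0.0073 nats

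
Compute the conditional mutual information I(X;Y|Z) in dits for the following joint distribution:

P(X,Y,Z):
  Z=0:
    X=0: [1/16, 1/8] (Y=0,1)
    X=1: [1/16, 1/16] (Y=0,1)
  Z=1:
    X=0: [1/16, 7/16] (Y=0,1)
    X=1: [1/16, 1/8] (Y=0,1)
0.0098 dits

Conditional mutual information: I(X;Y|Z) = H(X|Z) + H(Y|Z) - H(X,Y|Z)

H(Z) = 0.2697
H(X,Z) = 0.5360 → H(X|Z) = 0.2663
H(Y,Z) = 0.5026 → H(Y|Z) = 0.2329
H(X,Y,Z) = 0.7591 → H(X,Y|Z) = 0.4894

I(X;Y|Z) = 0.2663 + 0.2329 - 0.4894 = 0.0098 dits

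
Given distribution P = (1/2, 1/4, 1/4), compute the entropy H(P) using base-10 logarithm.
0.4515 dits

Shannon entropy is H(X) = -Σ p(x) log p(x).

For P = (1/2, 1/4, 1/4):
H = -1/2 × log_10(1/2) -1/4 × log_10(1/4) -1/4 × log_10(1/4)
H = 0.4515 dits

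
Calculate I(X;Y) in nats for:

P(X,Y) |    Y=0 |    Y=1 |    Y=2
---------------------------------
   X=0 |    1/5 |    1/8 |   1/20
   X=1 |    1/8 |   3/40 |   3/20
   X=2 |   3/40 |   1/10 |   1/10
0.0540 nats

Mutual information: I(X;Y) = H(X) + H(Y) - H(X,Y)

Marginals:
P(X) = (3/8, 7/20, 11/40), H(X) = 1.0903 nats
P(Y) = (2/5, 3/10, 3/10), H(Y) = 1.0889 nats

Joint entropy: H(X,Y) = 2.1252 nats

I(X;Y) = 1.0903 + 1.0889 - 2.1252 = 0.0540 nats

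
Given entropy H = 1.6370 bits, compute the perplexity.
3.1102

Perplexity is 2^H (or exp(H) for natural log).

H = 1.6370 bits
Perplexity = 2^1.6370 = 3.1102

Interpretation: The model's uncertainty is equivalent to choosing uniformly among 3.1 options.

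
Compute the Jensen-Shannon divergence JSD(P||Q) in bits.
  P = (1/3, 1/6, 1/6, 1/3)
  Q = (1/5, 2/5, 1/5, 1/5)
0.0611 bits

Jensen-Shannon divergence is:
JSD(P||Q) = 0.5 × D_KL(P||M) + 0.5 × D_KL(Q||M)
where M = 0.5 × (P + Q) is the mixture distribution.

M = 0.5 × (1/3, 1/6, 1/6, 1/3) + 0.5 × (1/5, 2/5, 1/5, 1/5) = (4/15, 0.283333, 0.183333, 4/15)

D_KL(P||M) = 0.0641 bits
D_KL(Q||M) = 0.0581 bits

JSD(P||Q) = 0.5 × 0.0641 + 0.5 × 0.0581 = 0.0611 bits

Unlike KL divergence, JSD is symmetric and bounded: 0 ≤ JSD ≤ log(2).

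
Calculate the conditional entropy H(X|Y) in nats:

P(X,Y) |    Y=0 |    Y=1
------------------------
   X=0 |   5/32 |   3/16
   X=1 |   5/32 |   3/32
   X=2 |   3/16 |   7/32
1.0691 nats

Using the chain rule: H(X|Y) = H(X,Y) - H(Y)

First, compute H(X,Y) = 1.7622 nats

Marginal P(Y) = (1/2, 1/2)
H(Y) = 0.6931 nats

H(X|Y) = H(X,Y) - H(Y) = 1.7622 - 0.6931 = 1.0691 nats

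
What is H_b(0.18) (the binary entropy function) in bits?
0.6801 bits

The binary entropy function is:
H(p) = -p log(p) - (1-p) log(1-p)

H(0.18) = -0.18 × log_2(0.18) - 0.82 × log_2(0.82)
H(0.18) = 0.6801 bits

Note: Binary entropy is maximized at p=0.5 (H=1 bit) and minimized at p=0 or p=1 (H=0).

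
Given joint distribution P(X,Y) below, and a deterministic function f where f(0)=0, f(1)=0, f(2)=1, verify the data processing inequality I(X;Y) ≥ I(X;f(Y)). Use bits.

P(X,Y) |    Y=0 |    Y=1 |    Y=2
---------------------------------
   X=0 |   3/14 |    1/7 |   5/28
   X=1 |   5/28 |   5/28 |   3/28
I(X;Y) = 0.0145, I(X;f(Y)) = 0.0093, inequality holds: 0.0145 ≥ 0.0093

Data Processing Inequality: For any Markov chain X → Y → Z, we have I(X;Y) ≥ I(X;Z).

Here Z = f(Y) is a deterministic function of Y, forming X → Y → Z.

Original I(X;Y) = 0.0145 bits

After applying f:
P(X,Z) where Z=f(Y):
- P(X,Z=0) = P(X,Y=0) + P(X,Y=1)
- P(X,Z=1) = P(X,Y=2)

I(X;Z) = I(X;f(Y)) = 0.0093 bits

Verification: 0.0145 ≥ 0.0093 ✓

Information cannot be created by processing; the function f can only lose information about X.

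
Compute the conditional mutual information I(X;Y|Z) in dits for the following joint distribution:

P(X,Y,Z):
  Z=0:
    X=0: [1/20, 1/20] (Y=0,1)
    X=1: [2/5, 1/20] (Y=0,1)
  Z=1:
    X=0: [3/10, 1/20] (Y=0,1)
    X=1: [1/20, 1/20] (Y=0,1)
0.0261 dits

Conditional mutual information: I(X;Y|Z) = H(X|Z) + H(Y|Z) - H(X,Y|Z)

H(Z) = 0.2989
H(X,Z) = 0.5156 → H(X|Z) = 0.2168
H(Y,Z) = 0.5156 → H(Y|Z) = 0.2168
H(X,Y,Z) = 0.7063 → H(X,Y|Z) = 0.4075

I(X;Y|Z) = 0.2168 + 0.2168 - 0.4075 = 0.0261 dits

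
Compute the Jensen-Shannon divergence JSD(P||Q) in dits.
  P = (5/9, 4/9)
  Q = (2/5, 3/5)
0.0053 dits

Jensen-Shannon divergence is:
JSD(P||Q) = 0.5 × D_KL(P||M) + 0.5 × D_KL(Q||M)
where M = 0.5 × (P + Q) is the mixture distribution.

M = 0.5 × (5/9, 4/9) + 0.5 × (2/5, 3/5) = (0.477778, 0.522222)

D_KL(P||M) = 0.0053 dits
D_KL(Q||M) = 0.0053 dits

JSD(P||Q) = 0.5 × 0.0053 + 0.5 × 0.0053 = 0.0053 dits

Unlike KL divergence, JSD is symmetric and bounded: 0 ≤ JSD ≤ log(2).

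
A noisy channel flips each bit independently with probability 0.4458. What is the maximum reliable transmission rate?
0.0085 bits

For a binary symmetric channel (BSC) with error probability p:
Capacity C = 1 - H(p) bits per symbol

where H(p) = -p log₂(p) - (1-p) log₂(1-p) is the binary entropy function.

H(0.4458) = 0.9915 bits
C = 1 - 0.9915 = 0.0085 bits per symbol

This means we can reliably transmit up to 0.0085 bits of information per channel use.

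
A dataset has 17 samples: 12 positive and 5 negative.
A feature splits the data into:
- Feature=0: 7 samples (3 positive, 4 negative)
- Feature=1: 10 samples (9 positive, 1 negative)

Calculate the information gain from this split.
0.1924 bits

Information Gain = H(Y) - H(Y|Feature)

Before split:
P(positive) = 12/17 = 0.7059
H(Y) = 0.8740 bits

After split:
Feature=0: H = 0.9852 bits (weight = 7/17)
Feature=1: H = 0.4690 bits (weight = 10/17)
H(Y|Feature) = (7/17)×0.9852 + (10/17)×0.4690 = 0.6816 bits

Information Gain = 0.8740 - 0.6816 = 0.1924 bits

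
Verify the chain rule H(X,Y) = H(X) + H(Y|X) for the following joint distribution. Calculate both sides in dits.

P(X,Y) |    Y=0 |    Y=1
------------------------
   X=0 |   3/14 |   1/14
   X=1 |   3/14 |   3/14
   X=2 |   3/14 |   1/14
H(X,Y) = 0.7372, H(X) = 0.4686, H(Y|X) = 0.2686 (all in dits)

Chain rule: H(X,Y) = H(X) + H(Y|X)

Left side — joint entropy directly:
H(X,Y) = -Σ p(x,y) log p(x,y) = 0.7372 dits

Right side — compute H(Y|X) from the conditional distributions:
P(X) = (2/7, 3/7, 2/7), so H(X) = 0.4686 dits
H(Y|X) = Σ_x P(X=x) · H(Y|X=x):
  P(Y|X=0) = (3/4, 1/4), H(Y|X=0) = 0.2442, weight P(X=0) = 2/7
  P(Y|X=1) = (1/2, 1/2), H(Y|X=1) = 0.3010, weight P(X=1) = 3/7
  P(Y|X=2) = (3/4, 1/4), H(Y|X=2) = 0.2442, weight P(X=2) = 2/7
H(Y|X) = 0.2686 dits

H(X) + H(Y|X) = 0.4686 + 0.2686 = 0.7372 dits

Both sides equal 0.7372 dits. ✓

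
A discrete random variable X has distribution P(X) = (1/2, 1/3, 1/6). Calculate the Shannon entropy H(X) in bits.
1.4591 bits

Shannon entropy is H(X) = -Σ p(x) log p(x).

For P = (1/2, 1/3, 1/6):
H = -1/2 × log_2(1/2) -1/3 × log_2(1/3) -1/6 × log_2(1/6)
H = 1.4591 bits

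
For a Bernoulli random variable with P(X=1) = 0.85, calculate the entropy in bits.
0.6098 bits

The binary entropy function is:
H(p) = -p log(p) - (1-p) log(1-p)

H(0.85) = -0.85 × log_2(0.85) - 0.15 × log_2(0.15)
H(0.85) = 0.6098 bits

Note: Binary entropy is maximized at p=0.5 (H=1 bit) and minimized at p=0 or p=1 (H=0).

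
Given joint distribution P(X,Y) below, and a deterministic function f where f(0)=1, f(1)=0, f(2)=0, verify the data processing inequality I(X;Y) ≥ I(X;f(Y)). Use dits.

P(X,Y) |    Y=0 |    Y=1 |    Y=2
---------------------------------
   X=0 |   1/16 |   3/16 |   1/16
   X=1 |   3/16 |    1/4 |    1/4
I(X;Y) = 0.0110, I(X;f(Y)) = 0.0014, inequality holds: 0.0110 ≥ 0.0014

Data Processing Inequality: For any Markov chain X → Y → Z, we have I(X;Y) ≥ I(X;Z).

Here Z = f(Y) is a deterministic function of Y, forming X → Y → Z.

Original I(X;Y) = 0.0110 dits

After applying f:
P(X,Z) where Z=f(Y):
- P(X,Z=0) = P(X,Y=1) + P(X,Y=2)
- P(X,Z=1) = P(X,Y=0)

I(X;Z) = I(X;f(Y)) = 0.0014 dits

Verification: 0.0110 ≥ 0.0014 ✓

Information cannot be created by processing; the function f can only lose information about X.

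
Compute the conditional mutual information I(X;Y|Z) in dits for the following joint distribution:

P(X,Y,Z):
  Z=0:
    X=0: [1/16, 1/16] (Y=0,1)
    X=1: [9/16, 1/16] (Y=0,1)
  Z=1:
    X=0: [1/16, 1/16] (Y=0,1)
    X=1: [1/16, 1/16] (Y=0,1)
0.0209 dits

Conditional mutual information: I(X;Y|Z) = H(X|Z) + H(Y|Z) - H(X,Y|Z)

H(Z) = 0.2442
H(X,Z) = 0.4662 → H(X|Z) = 0.2220
H(Y,Z) = 0.4662 → H(Y|Z) = 0.2220
H(X,Y,Z) = 0.6674 → H(X,Y|Z) = 0.4231

I(X;Y|Z) = 0.2220 + 0.2220 - 0.4231 = 0.0209 dits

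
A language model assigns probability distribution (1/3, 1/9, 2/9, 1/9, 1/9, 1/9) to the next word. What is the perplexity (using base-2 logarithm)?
5.3494

Perplexity is 2^H (or exp(H) for natural log).

First, H = -Σ p log p = 2.4194 bits
Perplexity = 2^2.4194 = 5.3494

Interpretation: The model's uncertainty is equivalent to choosing uniformly among 5.3 options.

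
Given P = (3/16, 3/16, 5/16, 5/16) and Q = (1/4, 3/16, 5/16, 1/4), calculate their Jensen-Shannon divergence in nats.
0.0040 nats

Jensen-Shannon divergence is:
JSD(P||Q) = 0.5 × D_KL(P||M) + 0.5 × D_KL(Q||M)
where M = 0.5 × (P + Q) is the mixture distribution.

M = 0.5 × (3/16, 3/16, 5/16, 5/16) + 0.5 × (1/4, 3/16, 5/16, 1/4) = (7/32, 3/16, 5/16, 9/32)

D_KL(P||M) = 0.0040 nats
D_KL(Q||M) = 0.0039 nats

JSD(P||Q) = 0.5 × 0.0040 + 0.5 × 0.0039 = 0.0040 nats

Unlike KL divergence, JSD is symmetric and bounded: 0 ≤ JSD ≤ log(2).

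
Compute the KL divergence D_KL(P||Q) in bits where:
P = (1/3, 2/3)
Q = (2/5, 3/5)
0.0137 bits

KL divergence: D_KL(P||Q) = Σ p(x) log(p(x)/q(x))

Computing term by term:
  x=0: 1/3 × log_2[(1/3)/(2/5)] = 1/3 × -0.2630 = -0.0877
  x=1: 2/3 × log_2[(2/3)/(3/5)] = 2/3 × 0.1520 = 0.1013

D_KL(P||Q) = 0.0137 bits

Note: KL divergence is always non-negative and equals 0 iff P = Q.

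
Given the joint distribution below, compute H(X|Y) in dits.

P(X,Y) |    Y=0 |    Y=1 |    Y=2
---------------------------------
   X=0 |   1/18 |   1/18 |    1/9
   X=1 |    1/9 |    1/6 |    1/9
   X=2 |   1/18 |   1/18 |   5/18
0.4310 dits

Using the chain rule: H(X|Y) = H(X,Y) - H(Y)

First, compute H(X,Y) = 0.8813 dits

Marginal P(Y) = (2/9, 5/18, 1/2)
H(Y) = 0.4502 dits

H(X|Y) = H(X,Y) - H(Y) = 0.8813 - 0.4502 = 0.4310 dits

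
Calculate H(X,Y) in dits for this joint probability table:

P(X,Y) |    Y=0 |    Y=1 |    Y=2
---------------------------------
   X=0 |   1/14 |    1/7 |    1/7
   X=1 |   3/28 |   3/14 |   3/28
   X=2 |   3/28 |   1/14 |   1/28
0.9120 dits

Joint entropy is H(X,Y) = -Σ_{x,y} p(x,y) log p(x,y).

Summing over all non-zero entries:
H(X,Y) = -[1/14·log_10(1/14) + 1/7·log_10(1/7) + 1/7·log_10(1/7) + 3/28·log_10(3/28) + 3/14·log_10(3/14) + 3/28·log_10(3/28) + 3/28·log_10(3/28) + 1/14·log_10(1/14) + 1/28·log_10(1/28)]
H(X,Y) = 0.9120 dits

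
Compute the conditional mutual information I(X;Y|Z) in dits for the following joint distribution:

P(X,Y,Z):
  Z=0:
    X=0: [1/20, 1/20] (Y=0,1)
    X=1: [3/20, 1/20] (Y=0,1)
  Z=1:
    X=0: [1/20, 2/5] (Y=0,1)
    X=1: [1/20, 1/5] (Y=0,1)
0.0062 dits

Conditional mutual information: I(X;Y|Z) = H(X|Z) + H(Y|Z) - H(X,Y|Z)

H(Z) = 0.2653
H(X,Z) = 0.5464 → H(X|Z) = 0.2811
H(Y,Z) = 0.4729 → H(Y|Z) = 0.2076
H(X,Y,Z) = 0.7478 → H(X,Y|Z) = 0.4825

I(X;Y|Z) = 0.2811 + 0.2076 - 0.4825 = 0.0062 dits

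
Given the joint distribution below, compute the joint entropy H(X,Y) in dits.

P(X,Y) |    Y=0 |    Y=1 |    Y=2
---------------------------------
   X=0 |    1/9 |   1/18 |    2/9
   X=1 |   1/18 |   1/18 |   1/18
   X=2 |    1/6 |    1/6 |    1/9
0.8955 dits

Joint entropy is H(X,Y) = -Σ_{x,y} p(x,y) log p(x,y).

Summing over all non-zero entries:
H(X,Y) = -[1/9·log_10(1/9) + 1/18·log_10(1/18) + 2/9·log_10(2/9) + 1/18·log_10(1/18) + 1/18·log_10(1/18) + 1/18·log_10(1/18) + 1/6·log_10(1/6) + 1/6·log_10(1/6) + 1/9·log_10(1/9)]
H(X,Y) = 0.8955 dits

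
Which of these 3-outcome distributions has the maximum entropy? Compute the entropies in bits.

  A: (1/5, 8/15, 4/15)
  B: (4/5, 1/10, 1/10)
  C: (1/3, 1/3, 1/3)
C

For a discrete distribution over n outcomes, entropy is maximized by the uniform distribution.

Computing entropies:
H(A) = 1.4566 bits
H(B) = 0.9219 bits
H(C) = 1.5850 bits

The uniform distribution (where all probabilities equal 1/3) achieves the maximum entropy of log_2(3) = 1.5850 bits.

Distribution C has the highest entropy.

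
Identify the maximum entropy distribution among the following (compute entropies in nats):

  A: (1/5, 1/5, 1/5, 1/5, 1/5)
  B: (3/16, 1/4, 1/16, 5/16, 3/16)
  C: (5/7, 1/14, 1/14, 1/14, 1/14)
A

For a discrete distribution over n outcomes, entropy is maximized by the uniform distribution.

Computing entropies:
H(A) = 1.6094 nats
H(B) = 1.5111 nats
H(C) = 0.9944 nats

The uniform distribution (where all probabilities equal 1/5) achieves the maximum entropy of log_e(5) = 1.6094 nats.

Distribution A has the highest entropy.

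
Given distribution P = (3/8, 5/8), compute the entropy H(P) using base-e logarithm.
0.6616 nats

Shannon entropy is H(X) = -Σ p(x) log p(x).

For P = (3/8, 5/8):
H = -3/8 × log_e(3/8) -5/8 × log_e(5/8)
H = 0.6616 nats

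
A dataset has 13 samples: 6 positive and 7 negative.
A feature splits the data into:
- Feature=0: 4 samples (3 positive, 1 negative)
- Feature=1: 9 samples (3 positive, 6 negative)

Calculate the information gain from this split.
0.1104 bits

Information Gain = H(Y) - H(Y|Feature)

Before split:
P(positive) = 6/13 = 0.4615
H(Y) = 0.9957 bits

After split:
Feature=0: H = 0.8113 bits (weight = 4/13)
Feature=1: H = 0.9183 bits (weight = 9/13)
H(Y|Feature) = (4/13)×0.8113 + (9/13)×0.9183 = 0.8854 bits

Information Gain = 0.9957 - 0.8854 = 0.1104 bits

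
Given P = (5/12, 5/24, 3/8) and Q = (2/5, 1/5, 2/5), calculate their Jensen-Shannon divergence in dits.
0.0001 dits

Jensen-Shannon divergence is:
JSD(P||Q) = 0.5 × D_KL(P||M) + 0.5 × D_KL(Q||M)
where M = 0.5 × (P + Q) is the mixture distribution.

M = 0.5 × (5/12, 5/24, 3/8) + 0.5 × (2/5, 1/5, 2/5) = (0.408333, 0.204167, 0.3875)

D_KL(P||M) = 0.0001 dits
D_KL(Q||M) = 0.0001 dits

JSD(P||Q) = 0.5 × 0.0001 + 0.5 × 0.0001 = 0.0001 dits

Unlike KL divergence, JSD is symmetric and bounded: 0 ≤ JSD ≤ log(2).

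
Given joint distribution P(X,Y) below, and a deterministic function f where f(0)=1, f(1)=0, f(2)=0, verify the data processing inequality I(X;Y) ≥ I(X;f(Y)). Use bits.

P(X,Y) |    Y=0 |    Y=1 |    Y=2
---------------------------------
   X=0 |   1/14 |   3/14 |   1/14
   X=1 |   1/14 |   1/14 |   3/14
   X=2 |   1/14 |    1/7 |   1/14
I(X;Y) = 0.1228, I(X;f(Y)) = 0.0021, inequality holds: 0.1228 ≥ 0.0021

Data Processing Inequality: For any Markov chain X → Y → Z, we have I(X;Y) ≥ I(X;Z).

Here Z = f(Y) is a deterministic function of Y, forming X → Y → Z.

Original I(X;Y) = 0.1228 bits

After applying f:
P(X,Z) where Z=f(Y):
- P(X,Z=0) = P(X,Y=1) + P(X,Y=2)
- P(X,Z=1) = P(X,Y=0)

I(X;Z) = I(X;f(Y)) = 0.0021 bits

Verification: 0.1228 ≥ 0.0021 ✓

Information cannot be created by processing; the function f can only lose information about X.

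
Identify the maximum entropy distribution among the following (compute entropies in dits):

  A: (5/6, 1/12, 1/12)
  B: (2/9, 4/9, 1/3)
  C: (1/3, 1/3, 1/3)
C

For a discrete distribution over n outcomes, entropy is maximized by the uniform distribution.

Computing entropies:
H(A) = 0.2458 dits
H(B) = 0.4607 dits
H(C) = 0.4771 dits

The uniform distribution (where all probabilities equal 1/3) achieves the maximum entropy of log_10(3) = 0.4771 dits.

Distribution C has the highest entropy.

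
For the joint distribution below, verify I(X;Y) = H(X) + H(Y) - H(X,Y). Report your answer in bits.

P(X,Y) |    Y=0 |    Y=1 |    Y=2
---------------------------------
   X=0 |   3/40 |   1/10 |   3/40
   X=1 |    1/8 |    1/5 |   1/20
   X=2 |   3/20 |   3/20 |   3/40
I(X;Y) = 0.0246 bits

Mutual information has multiple equivalent forms:
- I(X;Y) = H(X) - H(X|Y)
- I(X;Y) = H(Y) - H(Y|X)
- I(X;Y) = H(X) + H(Y) - H(X,Y)

Computing all quantities:
H(X) = 1.5613, H(Y) = 1.5129, H(X,Y) = 3.0496
H(X|Y) = 1.5367, H(Y|X) = 1.4883

Verification:
H(X) - H(X|Y) = 1.5613 - 1.5367 = 0.0246
H(Y) - H(Y|X) = 1.5129 - 1.4883 = 0.0246
H(X) + H(Y) - H(X,Y) = 1.5613 + 1.5129 - 3.0496 = 0.0246

All forms give I(X;Y) = 0.0246 bits. ✓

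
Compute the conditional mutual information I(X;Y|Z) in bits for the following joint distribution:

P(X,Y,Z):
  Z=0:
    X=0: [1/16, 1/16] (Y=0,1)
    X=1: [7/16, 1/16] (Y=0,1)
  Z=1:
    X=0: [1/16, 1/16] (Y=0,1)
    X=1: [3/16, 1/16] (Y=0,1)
0.0710 bits

Conditional mutual information: I(X;Y|Z) = H(X|Z) + H(Y|Z) - H(X,Y|Z)

H(Z) = 0.9544
H(X,Z) = 1.7500 → H(X|Z) = 0.7956
H(Y,Z) = 1.7500 → H(Y|Z) = 0.7956
H(X,Y,Z) = 2.4746 → H(X,Y|Z) = 1.5202

I(X;Y|Z) = 0.7956 + 0.7956 - 1.5202 = 0.0710 bits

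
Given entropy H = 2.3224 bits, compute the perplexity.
5.0016

Perplexity is 2^H (or exp(H) for natural log).

H = 2.3224 bits
Perplexity = 2^2.3224 = 5.0016

Interpretation: The model's uncertainty is equivalent to choosing uniformly among 5.0 options.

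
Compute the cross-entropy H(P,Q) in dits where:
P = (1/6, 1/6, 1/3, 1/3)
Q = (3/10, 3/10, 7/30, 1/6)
0.6444 dits

Cross-entropy: H(P,Q) = -Σ p(x) log q(x)

Alternatively: H(P,Q) = H(P) + D_KL(P||Q)
H(P) = 0.5775 dits
D_KL(P||Q) = 0.0669 dits

H(P,Q) = 0.5775 + 0.0669 = 0.6444 dits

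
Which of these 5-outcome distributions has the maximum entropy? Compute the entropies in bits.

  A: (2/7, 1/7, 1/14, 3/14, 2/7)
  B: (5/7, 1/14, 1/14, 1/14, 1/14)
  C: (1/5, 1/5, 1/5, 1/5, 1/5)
C

For a discrete distribution over n outcomes, entropy is maximized by the uniform distribution.

Computing entropies:
H(A) = 2.1820 bits
H(B) = 1.4345 bits
H(C) = 2.3219 bits

The uniform distribution (where all probabilities equal 1/5) achieves the maximum entropy of log_2(5) = 2.3219 bits.

Distribution C has the highest entropy.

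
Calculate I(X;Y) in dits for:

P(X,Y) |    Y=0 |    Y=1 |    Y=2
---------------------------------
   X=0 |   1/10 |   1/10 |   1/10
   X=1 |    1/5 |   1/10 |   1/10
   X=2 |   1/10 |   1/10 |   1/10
0.0060 dits

Mutual information: I(X;Y) = H(X) + H(Y) - H(X,Y)

Marginals:
P(X) = (3/10, 2/5, 3/10), H(X) = 0.4729 dits
P(Y) = (2/5, 3/10, 3/10), H(Y) = 0.4729 dits

Joint entropy: H(X,Y) = 0.9398 dits

I(X;Y) = 0.4729 + 0.4729 - 0.9398 = 0.0060 dits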